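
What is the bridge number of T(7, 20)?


The bridge number of T(p,q) is min(p,q).
min(7, 20) = 7

7


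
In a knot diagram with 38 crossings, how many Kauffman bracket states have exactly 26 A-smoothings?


We choose which 26 of 38 crossings get A-smoothings.
C(38, 26) = 38! / (26! * 12!)
= 2707475148

2707475148


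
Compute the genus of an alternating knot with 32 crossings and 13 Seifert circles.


For alternating knots, g = (c - s + 1)/2.
= (32 - 13 + 1)/2
= 20/2 = 10

10


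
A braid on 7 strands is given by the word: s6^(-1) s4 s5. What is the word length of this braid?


The word length counts the number of generators (including inverses).
Listing each generator: s6^(-1), s4, s5
There are 3 generators in this braid word.

3


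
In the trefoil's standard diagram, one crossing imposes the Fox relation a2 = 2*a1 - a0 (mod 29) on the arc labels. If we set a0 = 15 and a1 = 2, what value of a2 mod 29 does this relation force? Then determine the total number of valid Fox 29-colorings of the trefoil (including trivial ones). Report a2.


Step 1: Apply the given crossing relation 2*a1 - a0 - a2 = 0 (mod 29).
  a2 = 2*a1 - a0 mod 29
  a2 = 2*2 - 15 mod 29
  a2 = 4 - 15 mod 29
  a2 = -11 mod 29 = 18
Step 2: The trefoil has determinant 3.
  Number of Fox p-colorings (p prime) is p^2 if p = 3, else p.
  Since 29 does not divide 3, only trivial (constant) colorings exist.
  (So the trial a0 = 15, a1 = 2 with a0 != a1 does NOT extend to a valid coloring of the whole trefoil: the other two crossing relations require 3*(a1 - a0) = 0 (mod 29), which fails.)
  Total colorings = 29
Step 3: a2 = 18, total Fox 29-colorings = 29

18


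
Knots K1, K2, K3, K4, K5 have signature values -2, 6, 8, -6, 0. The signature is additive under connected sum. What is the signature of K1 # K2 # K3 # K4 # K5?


The signature is additive under connected sum.
signature(K1 # K2 # K3 # K4 # K5) = (-2) + (6) + (8) + (-6) + (0)
= 6

6


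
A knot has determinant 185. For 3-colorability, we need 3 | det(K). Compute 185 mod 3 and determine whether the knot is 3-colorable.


Step 1: A knot is p-colorable if and only if p divides its determinant.
Step 2: Compute 185 mod 3.
185 = 61 * 3 + 2
Step 3: 185 mod 3 = 2
Step 4: The knot is 3-colorable: no

2


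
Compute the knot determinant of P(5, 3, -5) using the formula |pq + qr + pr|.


Step 1: Compute pq + qr + pr.
pq = 5*3 = 15
qr = 3*(-5) = -15
pr = 5*(-5) = -25
pq + qr + pr = 15 + (-15) + (-25) = -25
Step 2: Take absolute value.
det(P(5,3,-5)) = |-25| = 25

25


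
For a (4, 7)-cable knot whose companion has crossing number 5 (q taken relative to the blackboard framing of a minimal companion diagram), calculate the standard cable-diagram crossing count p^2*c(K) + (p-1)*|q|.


Step 1: Each of the c(K) crossings of the companion diagram becomes p*p = p^2 crossings among the p parallel strands, and each of the |q| twists s_1 s_2 ... s_(p-1) adds (p-1) crossings.
  Crossings = p^2 * c(K) + (p-1)*|q|
Step 2: = 4^2 * 5 + (4-1)*7
Step 3: = 16*5 + 3*7
Step 4: = 80 + 21 = 101

101


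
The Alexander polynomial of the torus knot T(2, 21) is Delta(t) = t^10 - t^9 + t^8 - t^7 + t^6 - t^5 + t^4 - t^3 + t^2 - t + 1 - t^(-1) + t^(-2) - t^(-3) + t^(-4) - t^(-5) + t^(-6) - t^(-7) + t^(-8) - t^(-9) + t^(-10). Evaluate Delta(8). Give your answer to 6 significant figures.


Substituting t = 8 into Delta(t) = t^10 - t^9 + t^8 - t^7 + t^6 - t^5 + t^4 - t^3 + t^2 - t + 1 - t^(-1) + t^(-2) - t^(-3) + t^(-4) - t^(-5) + t^(-6) - t^(-7) + t^(-8) - t^(-9) + t^(-10):
Term values: (1073741824) + (-134217728) + (16777216) + (-2097152) + (262144) + (-32768) + (4096) + (-512) + (64) + (-8) + (1) + (-0.125) + (0.015625) + (-0.00195312) + (0.000244141) + (-3.05176e-05) + (3.8147e-06) + (-4.76837e-07) + (5.96046e-08) + (-7.45058e-09) + (9.31323e-10)
Sum = 954437176.9
Rounded to 6 significant figures: 9.54437e+08

9.54437e+08


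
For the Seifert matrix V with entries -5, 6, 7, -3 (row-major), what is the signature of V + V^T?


Step 1: V + V^T = [[-10, 13], [13, -6]]
Step 2: trace = -16, det = -109
Step 3: Discriminant = (-16)^2 - 4*(-109) = 692
Step 4: Eigenvalues: 5.15295, -21.1529
Step 5: Signature = (# positive eigenvalues) - (# negative eigenvalues) = 0

0


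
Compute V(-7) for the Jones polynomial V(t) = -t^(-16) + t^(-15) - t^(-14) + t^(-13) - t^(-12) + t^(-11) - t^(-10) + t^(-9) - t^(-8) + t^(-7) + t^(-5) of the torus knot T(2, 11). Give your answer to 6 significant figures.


Substituting t = -7 into V(t) = -t^(-16) + t^(-15) - t^(-14) + t^(-13) - t^(-12) + t^(-11) - t^(-10) + t^(-9) - t^(-8) + t^(-7) + t^(-5):
  (-)t^(-16) = -3.00906e-14
  (+)t^(-15) = -2.10634e-13
  (-)t^(-14) = -1.47444e-12
  (+)t^(-13) = -1.03211e-11
  (-)t^(-12) = -7.22476e-11
  (+)t^(-11) = -5.05733e-10
  (-)t^(-10) = -3.54013e-09
  (+)t^(-9) = -2.47809e-08
  (-)t^(-8) = -1.73467e-07
  (+)t^(-7) = -1.21427e-06
  (+)t^(-5) = -5.9499e-05
Sum = (-3.00906e-14) + (-2.10634e-13) + (-1.47444e-12) + (-1.03211e-11) + (-7.22476e-11) + (-5.05733e-10) + (-3.54013e-09) + (-2.47809e-08) + (-1.73467e-07) + (-1.21427e-06) + (-5.9499e-05)
= -6.091566155e-05
Rounded to 6 significant figures: -6.09157e-05

-6.09157e-05


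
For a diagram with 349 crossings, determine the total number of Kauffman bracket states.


Each crossing contributes 2 choices (A-smoothing or B-smoothing).
Total states = 2^349 = 1146749307995035755805410447651043470398282494584140561868794419693461438044242404035009276555062843277312

1146749307995035755805410447651043470398282494584140561868794419693461438044242404035009276555062843277312


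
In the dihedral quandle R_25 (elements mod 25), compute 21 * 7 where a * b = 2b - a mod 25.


21 * 7 = 2*7 - 21 mod 25
= 14 - 21 mod 25
= -7 mod 25 = 18

18


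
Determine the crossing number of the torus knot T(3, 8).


For a torus knot T(p, q) with gcd(p,q)=1,
the crossing number is min(p*(q-1), q*(p-1)).
p*(q-1) = 3*7 = 21
q*(p-1) = 8*2 = 16
min(21, 16) = 16

16


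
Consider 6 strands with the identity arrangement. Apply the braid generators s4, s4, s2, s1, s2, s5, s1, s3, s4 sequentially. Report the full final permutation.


Starting with identity [1, 2, 3, 4, 5, 6].
Apply generators in sequence:
  After s4: [1, 2, 3, 5, 4, 6]
  After s4: [1, 2, 3, 4, 5, 6]
  After s2: [1, 3, 2, 4, 5, 6]
  After s1: [3, 1, 2, 4, 5, 6]
  After s2: [3, 2, 1, 4, 5, 6]
  After s5: [3, 2, 1, 4, 6, 5]
  After s1: [2, 3, 1, 4, 6, 5]
  After s3: [2, 3, 4, 1, 6, 5]
  After s4: [2, 3, 4, 6, 1, 5]
Final permutation: [2, 3, 4, 6, 1, 5]

[2, 3, 4, 6, 1, 5]


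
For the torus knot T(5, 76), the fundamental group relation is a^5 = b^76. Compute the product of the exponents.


The relation is a^5 = b^76.
Product of exponents = 5 * 76
= 380

380


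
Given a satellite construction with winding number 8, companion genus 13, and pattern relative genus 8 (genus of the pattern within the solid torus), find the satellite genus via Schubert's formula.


Schubert: g(satellite) = g_rel(pattern) + |winding| * g(companion),
where g_rel(pattern) is the genus of the pattern relative to the solid torus.
= 8 + 8 * 13
= 8 + 104 = 112

112


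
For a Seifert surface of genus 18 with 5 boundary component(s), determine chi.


chi = 2 - 2g - b
= 2 - 2*18 - 5
= 2 - 36 - 5 = -39

-39


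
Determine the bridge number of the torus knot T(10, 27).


The bridge number of T(p,q) is min(p,q).
min(10, 27) = 10

10


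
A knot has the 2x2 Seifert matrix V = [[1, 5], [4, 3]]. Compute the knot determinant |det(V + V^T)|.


Step 1: Form V + V^T where V = [[1, 5], [4, 3]]
  V^T = [[1, 4], [5, 3]]
  V + V^T = [[2, 9], [9, 6]]
Step 2: det(V + V^T) = 2*6 - 9*9
  = 12 - 81 = -69
Step 3: Knot determinant = |det(V + V^T)| = |-69| = 69

69


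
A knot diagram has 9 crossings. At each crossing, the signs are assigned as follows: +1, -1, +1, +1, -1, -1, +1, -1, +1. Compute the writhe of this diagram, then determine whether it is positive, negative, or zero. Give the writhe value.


Step 1: Count positive crossings (+1).
Positive crossings: 5
Step 2: Count negative crossings (-1).
Negative crossings: 4
Step 3: Writhe = (positive) - (negative)
w = 5 - 4 = 1
Step 4: |w| = 1, and w is positive

1


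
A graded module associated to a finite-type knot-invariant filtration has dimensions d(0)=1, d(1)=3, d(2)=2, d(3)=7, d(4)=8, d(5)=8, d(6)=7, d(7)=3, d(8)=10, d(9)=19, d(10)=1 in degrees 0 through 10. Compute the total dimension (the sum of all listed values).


Total dimension = d(0) + d(1) + ... + d(10)
= 1 + 3 + 2 + 7 + 8 + 8 + 7 + 3 + 10 + 19 + 1
= 69

69


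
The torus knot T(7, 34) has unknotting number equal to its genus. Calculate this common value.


For a torus knot T(p,q), both the unknotting number and genus equal (p-1)(q-1)/2.
= (7-1)(34-1)/2
= 6*33/2
= 198/2 = 99

99


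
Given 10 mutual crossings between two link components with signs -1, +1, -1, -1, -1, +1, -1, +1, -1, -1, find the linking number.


Step 1: Count positive crossings: 3
Step 2: Count negative crossings: 7
Step 3: Sum of signs = 3 - 7 = -4
Step 4: Linking number = sum/2 = -4/2 = -2

-2


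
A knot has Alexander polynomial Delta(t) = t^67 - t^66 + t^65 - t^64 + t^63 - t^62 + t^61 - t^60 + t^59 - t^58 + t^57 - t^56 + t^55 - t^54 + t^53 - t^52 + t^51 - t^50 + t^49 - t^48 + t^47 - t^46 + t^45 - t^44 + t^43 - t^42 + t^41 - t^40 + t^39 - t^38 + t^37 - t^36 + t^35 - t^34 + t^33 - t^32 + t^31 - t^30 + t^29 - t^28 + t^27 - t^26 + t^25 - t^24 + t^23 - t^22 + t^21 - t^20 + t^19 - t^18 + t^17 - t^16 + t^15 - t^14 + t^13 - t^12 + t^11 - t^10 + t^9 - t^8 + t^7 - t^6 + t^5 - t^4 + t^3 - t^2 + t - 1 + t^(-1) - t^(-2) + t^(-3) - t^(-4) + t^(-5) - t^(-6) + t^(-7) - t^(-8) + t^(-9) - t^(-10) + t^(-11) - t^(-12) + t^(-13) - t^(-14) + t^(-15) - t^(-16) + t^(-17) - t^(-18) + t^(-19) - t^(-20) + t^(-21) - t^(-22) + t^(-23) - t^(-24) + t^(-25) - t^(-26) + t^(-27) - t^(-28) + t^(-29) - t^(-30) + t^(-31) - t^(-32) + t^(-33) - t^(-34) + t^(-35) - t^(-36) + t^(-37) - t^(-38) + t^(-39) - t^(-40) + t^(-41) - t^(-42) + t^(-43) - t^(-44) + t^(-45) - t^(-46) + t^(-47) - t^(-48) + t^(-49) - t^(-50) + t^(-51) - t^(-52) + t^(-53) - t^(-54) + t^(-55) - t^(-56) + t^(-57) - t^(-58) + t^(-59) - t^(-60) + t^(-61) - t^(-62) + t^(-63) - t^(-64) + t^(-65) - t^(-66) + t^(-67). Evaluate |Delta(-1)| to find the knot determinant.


Step 1: The polynomial has 135 terms with alternating signs, exponents from 67 down to -67.
Step 2: Substitute t = -1. The i-th term has coefficient (-1)^i and exponent (m-i),
  so its value is (-1)^i * (-1)^(m-i) = (-1)^m = -1 for every i.
Step 3: All 135 terms equal -1, so Delta(-1) = 135 * (-1) = -135
Step 4: |Delta(-1)| = 135

135


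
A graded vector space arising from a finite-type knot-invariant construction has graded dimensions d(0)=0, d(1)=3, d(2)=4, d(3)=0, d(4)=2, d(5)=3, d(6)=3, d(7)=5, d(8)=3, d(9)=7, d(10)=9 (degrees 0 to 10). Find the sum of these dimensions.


Total dimension = d(0) + d(1) + ... + d(10)
= 0 + 3 + 4 + 0 + 2 + 3 + 3 + 5 + 3 + 7 + 9
= 39

39


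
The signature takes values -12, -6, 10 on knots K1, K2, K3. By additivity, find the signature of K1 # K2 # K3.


The signature is additive under connected sum.
signature(K1 # K2 # K3) = (-12) + (-6) + (10)
= -8

-8


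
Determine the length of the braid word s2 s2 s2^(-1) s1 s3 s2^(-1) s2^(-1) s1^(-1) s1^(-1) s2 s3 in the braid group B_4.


The word length counts the number of generators (including inverses).
Listing each generator: s2, s2, s2^(-1), s1, s3, s2^(-1), s2^(-1), s1^(-1), s1^(-1), s2, s3
There are 11 generators in this braid word.

11


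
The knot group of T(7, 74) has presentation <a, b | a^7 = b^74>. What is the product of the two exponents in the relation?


The relation is a^7 = b^74.
Product of exponents = 7 * 74
= 518

518


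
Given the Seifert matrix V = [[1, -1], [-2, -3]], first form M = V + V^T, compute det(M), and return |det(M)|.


Step 1: Form V + V^T where V = [[1, -1], [-2, -3]]
  V^T = [[1, -2], [-1, -3]]
  V + V^T = [[2, -3], [-3, -6]]
Step 2: det(V + V^T) = 2*(-6) - (-3)*(-3)
  = -12 - 9 = -21
Step 3: Knot determinant = |det(V + V^T)| = |-21| = 21

21


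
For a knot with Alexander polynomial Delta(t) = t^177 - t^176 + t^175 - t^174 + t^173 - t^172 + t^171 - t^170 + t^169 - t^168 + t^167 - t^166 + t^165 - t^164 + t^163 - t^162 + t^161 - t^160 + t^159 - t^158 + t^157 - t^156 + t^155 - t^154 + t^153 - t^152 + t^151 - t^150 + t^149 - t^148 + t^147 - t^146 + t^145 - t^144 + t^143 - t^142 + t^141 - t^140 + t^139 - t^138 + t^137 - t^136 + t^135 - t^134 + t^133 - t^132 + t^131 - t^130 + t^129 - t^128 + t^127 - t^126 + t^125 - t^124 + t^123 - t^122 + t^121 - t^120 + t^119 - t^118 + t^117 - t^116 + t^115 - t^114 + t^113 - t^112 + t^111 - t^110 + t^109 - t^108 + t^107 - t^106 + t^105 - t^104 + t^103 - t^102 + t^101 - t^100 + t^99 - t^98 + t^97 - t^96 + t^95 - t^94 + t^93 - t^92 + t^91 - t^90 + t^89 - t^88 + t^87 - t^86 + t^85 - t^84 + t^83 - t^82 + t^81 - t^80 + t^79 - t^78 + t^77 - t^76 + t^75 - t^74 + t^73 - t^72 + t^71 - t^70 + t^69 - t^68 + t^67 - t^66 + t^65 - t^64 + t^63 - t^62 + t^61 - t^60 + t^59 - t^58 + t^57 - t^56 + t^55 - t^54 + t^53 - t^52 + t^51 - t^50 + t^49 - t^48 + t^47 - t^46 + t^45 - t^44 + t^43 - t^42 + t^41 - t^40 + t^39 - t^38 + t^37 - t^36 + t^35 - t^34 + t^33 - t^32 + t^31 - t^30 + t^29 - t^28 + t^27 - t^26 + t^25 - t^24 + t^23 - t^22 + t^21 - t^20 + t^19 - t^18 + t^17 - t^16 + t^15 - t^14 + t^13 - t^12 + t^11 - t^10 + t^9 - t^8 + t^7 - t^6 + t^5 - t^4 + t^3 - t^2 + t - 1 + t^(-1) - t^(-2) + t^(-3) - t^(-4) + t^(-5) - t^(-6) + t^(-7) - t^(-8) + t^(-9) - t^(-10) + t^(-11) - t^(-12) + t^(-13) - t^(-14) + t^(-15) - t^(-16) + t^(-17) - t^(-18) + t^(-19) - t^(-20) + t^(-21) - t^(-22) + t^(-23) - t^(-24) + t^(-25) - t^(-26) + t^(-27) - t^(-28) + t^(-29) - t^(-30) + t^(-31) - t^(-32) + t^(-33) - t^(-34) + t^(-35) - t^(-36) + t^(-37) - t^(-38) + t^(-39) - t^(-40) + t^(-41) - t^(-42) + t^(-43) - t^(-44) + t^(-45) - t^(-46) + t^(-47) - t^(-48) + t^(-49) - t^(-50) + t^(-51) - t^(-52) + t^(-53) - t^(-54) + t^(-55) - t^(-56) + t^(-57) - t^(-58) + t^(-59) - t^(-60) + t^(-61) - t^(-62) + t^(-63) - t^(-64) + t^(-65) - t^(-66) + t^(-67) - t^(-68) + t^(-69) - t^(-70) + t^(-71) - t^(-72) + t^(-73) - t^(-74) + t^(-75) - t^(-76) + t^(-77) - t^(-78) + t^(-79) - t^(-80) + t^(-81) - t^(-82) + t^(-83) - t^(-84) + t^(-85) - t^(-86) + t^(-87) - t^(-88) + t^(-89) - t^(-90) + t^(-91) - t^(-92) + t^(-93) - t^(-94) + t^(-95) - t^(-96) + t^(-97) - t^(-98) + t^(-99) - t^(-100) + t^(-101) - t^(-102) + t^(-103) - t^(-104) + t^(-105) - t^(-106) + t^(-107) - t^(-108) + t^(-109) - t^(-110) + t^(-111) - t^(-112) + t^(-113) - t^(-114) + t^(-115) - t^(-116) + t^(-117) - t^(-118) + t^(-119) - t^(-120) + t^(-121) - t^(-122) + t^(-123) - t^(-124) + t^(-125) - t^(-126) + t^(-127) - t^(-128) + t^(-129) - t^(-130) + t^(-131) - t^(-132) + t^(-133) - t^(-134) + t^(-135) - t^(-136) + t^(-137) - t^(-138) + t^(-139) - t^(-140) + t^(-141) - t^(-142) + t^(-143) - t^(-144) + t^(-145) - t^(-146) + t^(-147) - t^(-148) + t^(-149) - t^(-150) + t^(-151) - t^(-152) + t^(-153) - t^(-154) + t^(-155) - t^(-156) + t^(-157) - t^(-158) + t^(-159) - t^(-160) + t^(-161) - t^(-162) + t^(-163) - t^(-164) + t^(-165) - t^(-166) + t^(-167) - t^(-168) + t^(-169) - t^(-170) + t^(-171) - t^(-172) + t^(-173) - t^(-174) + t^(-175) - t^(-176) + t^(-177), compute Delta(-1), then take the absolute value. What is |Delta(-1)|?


Step 1: The polynomial has 355 terms with alternating signs, exponents from 177 down to -177.
Step 2: Substitute t = -1. The i-th term has coefficient (-1)^i and exponent (m-i),
  so its value is (-1)^i * (-1)^(m-i) = (-1)^m = -1 for every i.
Step 3: All 355 terms equal -1, so Delta(-1) = 355 * (-1) = -355
Step 4: |Delta(-1)| = 355

355


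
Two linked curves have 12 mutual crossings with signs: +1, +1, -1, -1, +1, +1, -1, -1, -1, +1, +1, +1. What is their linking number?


Step 1: Count positive crossings: 7
Step 2: Count negative crossings: 5
Step 3: Sum of signs = 7 - 5 = 2
Step 4: Linking number = sum/2 = 2/2 = 1

1


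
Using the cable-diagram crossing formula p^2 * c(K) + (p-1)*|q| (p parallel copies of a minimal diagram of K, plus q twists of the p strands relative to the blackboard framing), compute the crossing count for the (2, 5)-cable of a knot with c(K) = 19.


Step 1: Each of the c(K) crossings of the companion diagram becomes p*p = p^2 crossings among the p parallel strands, and each of the |q| twists s_1 s_2 ... s_(p-1) adds (p-1) crossings.
  Crossings = p^2 * c(K) + (p-1)*|q|
Step 2: = 2^2 * 19 + (2-1)*5
Step 3: = 4*19 + 1*5
Step 4: = 76 + 5 = 81

81


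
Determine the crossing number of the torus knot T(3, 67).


For a torus knot T(p, q) with gcd(p,q)=1,
the crossing number is min(p*(q-1), q*(p-1)).
p*(q-1) = 3*66 = 198
q*(p-1) = 67*2 = 134
min(198, 134) = 134

134


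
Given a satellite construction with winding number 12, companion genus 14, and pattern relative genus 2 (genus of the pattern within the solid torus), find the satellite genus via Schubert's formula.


Schubert: g(satellite) = g_rel(pattern) + |winding| * g(companion),
where g_rel(pattern) is the genus of the pattern relative to the solid torus.
= 2 + 12 * 14
= 2 + 168 = 170

170


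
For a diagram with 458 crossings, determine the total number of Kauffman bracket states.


Each crossing contributes 2 choices (A-smoothing or B-smoothing).
Total states = 2^458 = 744282853678701455922507579277316643178128753343813693728245963960974631028119473486019635930893891134220822124816566203939432067701407744

744282853678701455922507579277316643178128753343813693728245963960974631028119473486019635930893891134220822124816566203939432067701407744


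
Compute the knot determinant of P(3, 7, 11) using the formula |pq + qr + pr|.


Step 1: Compute pq + qr + pr.
pq = 3*7 = 21
qr = 7*11 = 77
pr = 3*11 = 33
pq + qr + pr = 21 + 77 + 33 = 131
Step 2: Take absolute value.
det(P(3,7,11)) = |131| = 131

131


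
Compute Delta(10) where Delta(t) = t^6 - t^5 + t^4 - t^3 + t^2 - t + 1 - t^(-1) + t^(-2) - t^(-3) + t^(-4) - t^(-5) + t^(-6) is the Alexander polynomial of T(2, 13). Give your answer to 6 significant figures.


Substituting t = 10 into Delta(t) = t^6 - t^5 + t^4 - t^3 + t^2 - t + 1 - t^(-1) + t^(-2) - t^(-3) + t^(-4) - t^(-5) + t^(-6):
Term values: (1000000) + (-100000) + (10000) + (-1000) + (100) + (-10) + (1) + (-0.1) + (0.01) + (-0.001) + (0.0001) + (-1e-05) + (1e-06)
Sum = 909090.9091
Rounded to 6 significant figures: 909091

909091


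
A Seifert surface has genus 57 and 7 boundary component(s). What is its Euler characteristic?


chi = 2 - 2g - b
= 2 - 2*57 - 7
= 2 - 114 - 7 = -119

-119


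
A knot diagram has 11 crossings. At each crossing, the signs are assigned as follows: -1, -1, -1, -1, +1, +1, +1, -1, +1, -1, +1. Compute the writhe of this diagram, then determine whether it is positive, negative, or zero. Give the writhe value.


Step 1: Count positive crossings (+1).
Positive crossings: 5
Step 2: Count negative crossings (-1).
Negative crossings: 6
Step 3: Writhe = (positive) - (negative)
w = 5 - 6 = -1
Step 4: |w| = 1, and w is negative

-1


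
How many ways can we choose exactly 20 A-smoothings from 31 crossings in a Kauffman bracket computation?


We choose which 20 of 31 crossings get A-smoothings.
C(31, 20) = 31! / (20! * 11!)
= 84672315

84672315


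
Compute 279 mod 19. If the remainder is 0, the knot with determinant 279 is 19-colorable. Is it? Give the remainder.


Step 1: A knot is p-colorable if and only if p divides its determinant.
Step 2: Compute 279 mod 19.
279 = 14 * 19 + 13
Step 3: 279 mod 19 = 13
Step 4: The knot is 19-colorable: no

13


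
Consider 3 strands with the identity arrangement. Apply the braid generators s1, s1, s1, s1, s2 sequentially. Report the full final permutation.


Starting with identity [1, 2, 3].
Apply generators in sequence:
  After s1: [2, 1, 3]
  After s1: [1, 2, 3]
  After s1: [2, 1, 3]
  After s1: [1, 2, 3]
  After s2: [1, 3, 2]
Final permutation: [1, 3, 2]

[1, 3, 2]


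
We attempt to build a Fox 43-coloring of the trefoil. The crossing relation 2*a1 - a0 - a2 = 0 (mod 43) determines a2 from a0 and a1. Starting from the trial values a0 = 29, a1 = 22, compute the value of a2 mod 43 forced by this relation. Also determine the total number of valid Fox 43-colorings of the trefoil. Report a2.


Step 1: Apply the given crossing relation 2*a1 - a0 - a2 = 0 (mod 43).
  a2 = 2*a1 - a0 mod 43
  a2 = 2*22 - 29 mod 43
  a2 = 44 - 29 mod 43
  a2 = 15 mod 43 = 15
Step 2: The trefoil has determinant 3.
  Number of Fox p-colorings (p prime) is p^2 if p = 3, else p.
  Since 43 does not divide 3, only trivial (constant) colorings exist.
  (So the trial a0 = 29, a1 = 22 with a0 != a1 does NOT extend to a valid coloring of the whole trefoil: the other two crossing relations require 3*(a1 - a0) = 0 (mod 43), which fails.)
  Total colorings = 43
Step 3: a2 = 15, total Fox 43-colorings = 43

15


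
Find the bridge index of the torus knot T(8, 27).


The bridge number of T(p,q) is min(p,q).
min(8, 27) = 8

8


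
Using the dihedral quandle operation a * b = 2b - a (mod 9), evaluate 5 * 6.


5 * 6 = 2*6 - 5 mod 9
= 12 - 5 mod 9
= 7 mod 9 = 7

7


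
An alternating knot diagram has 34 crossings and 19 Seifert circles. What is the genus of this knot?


For alternating knots, g = (c - s + 1)/2.
= (34 - 19 + 1)/2
= 16/2 = 8

8


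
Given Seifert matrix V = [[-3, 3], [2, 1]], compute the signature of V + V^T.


Step 1: V + V^T = [[-6, 5], [5, 2]]
Step 2: trace = -4, det = -37
Step 3: Discriminant = (-4)^2 - 4*(-37) = 164
Step 4: Eigenvalues: 4.40312, -8.40312
Step 5: Signature = (# positive eigenvalues) - (# negative eigenvalues) = 0

0


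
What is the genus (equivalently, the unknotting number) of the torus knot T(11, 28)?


For a torus knot T(p,q), both the unknotting number and genus equal (p-1)(q-1)/2.
= (11-1)(28-1)/2
= 10*27/2
= 270/2 = 135

135


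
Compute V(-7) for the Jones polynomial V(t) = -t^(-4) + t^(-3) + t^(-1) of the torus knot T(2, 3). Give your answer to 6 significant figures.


Substituting t = -7 into V(t) = -t^(-4) + t^(-3) + t^(-1):
  (-)t^(-4) = -0.000416493
  (+)t^(-3) = -0.00291545
  (+)t^(-1) = -0.142857
Sum = (-0.000416493) + (-0.00291545) + (-0.142857)
= -0.1461890879
Rounded to 6 significant figures: -0.146189

-0.146189


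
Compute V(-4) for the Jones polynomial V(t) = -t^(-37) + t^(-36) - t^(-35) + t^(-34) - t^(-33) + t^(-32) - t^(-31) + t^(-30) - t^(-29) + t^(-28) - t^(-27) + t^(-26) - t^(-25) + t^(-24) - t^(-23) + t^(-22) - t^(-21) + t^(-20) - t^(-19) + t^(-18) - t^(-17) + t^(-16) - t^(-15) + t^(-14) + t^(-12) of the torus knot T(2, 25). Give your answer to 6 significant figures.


Substituting t = -4 into V(t) = -t^(-37) + t^(-36) - t^(-35) + t^(-34) - t^(-33) + t^(-32) - t^(-31) + t^(-30) - t^(-29) + t^(-28) - t^(-27) + t^(-26) - t^(-25) + t^(-24) - t^(-23) + t^(-22) - t^(-21) + t^(-20) - t^(-19) + t^(-18) - t^(-17) + t^(-16) - t^(-15) + t^(-14) + t^(-12):
  (-)t^(-37) = 5.29396e-23
  (+)t^(-36) = 2.11758e-22
  (-)t^(-35) = 8.47033e-22
  (+)t^(-34) = 3.38813e-21
  (-)t^(-33) = 1.35525e-20
  (+)t^(-32) = 5.42101e-20
  (-)t^(-31) = 2.1684e-19
  (+)t^(-30) = 8.67362e-19
  (-)t^(-29) = 3.46945e-18
  (+)t^(-28) = 1.38778e-17
  (-)t^(-27) = 5.55112e-17
  (+)t^(-26) = 2.22045e-16
  (-)t^(-25) = 8.88178e-16
  (+)t^(-24) = 3.55271e-15
  (-)t^(-23) = 1.42109e-14
  (+)t^(-22) = 5.68434e-14
  (-)t^(-21) = 2.27374e-13
  (+)t^(-20) = 9.09495e-13
  (-)t^(-19) = 3.63798e-12
  (+)t^(-18) = 1.45519e-11
  (-)t^(-17) = 5.82077e-11
  (+)t^(-16) = 2.32831e-10
  (-)t^(-15) = 9.31323e-10
  (+)t^(-14) = 3.72529e-09
  (+)t^(-12) = 5.96046e-08
Sum = (5.29396e-23) + (2.11758e-22) + (8.47033e-22) + (3.38813e-21) + (1.35525e-20) + (5.42101e-20) + (2.1684e-19) + (8.67362e-19) + (3.46945e-18) + (1.38778e-17) + (5.55112e-17) + (2.22045e-16) + (8.88178e-16) + (3.55271e-15) + (1.42109e-14) + (5.68434e-14) + (2.27374e-13) + (9.09495e-13) + (3.63798e-12) + (1.45519e-11) + (5.82077e-11) + (2.32831e-10) + (9.31323e-10) + (3.72529e-09) + (5.96046e-08)
= 6.457169851e-08
Rounded to 6 significant figures: 6.45717e-08

6.45717e-08


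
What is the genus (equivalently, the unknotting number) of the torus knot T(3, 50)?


For a torus knot T(p,q), both the unknotting number and genus equal (p-1)(q-1)/2.
= (3-1)(50-1)/2
= 2*49/2
= 98/2 = 49

49


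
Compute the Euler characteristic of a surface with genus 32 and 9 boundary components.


chi = 2 - 2g - b
= 2 - 2*32 - 9
= 2 - 64 - 9 = -71

-71


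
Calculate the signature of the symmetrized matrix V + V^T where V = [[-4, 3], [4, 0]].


Step 1: V + V^T = [[-8, 7], [7, 0]]
Step 2: trace = -8, det = -49
Step 3: Discriminant = (-8)^2 - 4*(-49) = 260
Step 4: Eigenvalues: 4.06226, -12.0623
Step 5: Signature = (# positive eigenvalues) - (# negative eigenvalues) = 0

0


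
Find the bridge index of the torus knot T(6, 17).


The bridge number of T(p,q) is min(p,q).
min(6, 17) = 6

6


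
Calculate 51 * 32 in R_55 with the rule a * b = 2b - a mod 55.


51 * 32 = 2*32 - 51 mod 55
= 64 - 51 mod 55
= 13 mod 55 = 13

13


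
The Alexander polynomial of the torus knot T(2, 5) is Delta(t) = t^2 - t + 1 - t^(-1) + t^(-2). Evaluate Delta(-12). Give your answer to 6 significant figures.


Substituting t = -12 into Delta(t) = t^2 - t + 1 - t^(-1) + t^(-2):
Term values: (144) + (12) + (1) + (0.0833333) + (0.00694444)
Sum = 157.0902778
Rounded to 6 significant figures: 157.09

157.09


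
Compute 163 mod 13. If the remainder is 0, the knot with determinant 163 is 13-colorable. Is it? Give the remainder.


Step 1: A knot is p-colorable if and only if p divides its determinant.
Step 2: Compute 163 mod 13.
163 = 12 * 13 + 7
Step 3: 163 mod 13 = 7
Step 4: The knot is 13-colorable: no

7


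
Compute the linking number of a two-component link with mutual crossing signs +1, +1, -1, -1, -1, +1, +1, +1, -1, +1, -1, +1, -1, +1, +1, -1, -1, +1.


Step 1: Count positive crossings: 10
Step 2: Count negative crossings: 8
Step 3: Sum of signs = 10 - 8 = 2
Step 4: Linking number = sum/2 = 2/2 = 1

1


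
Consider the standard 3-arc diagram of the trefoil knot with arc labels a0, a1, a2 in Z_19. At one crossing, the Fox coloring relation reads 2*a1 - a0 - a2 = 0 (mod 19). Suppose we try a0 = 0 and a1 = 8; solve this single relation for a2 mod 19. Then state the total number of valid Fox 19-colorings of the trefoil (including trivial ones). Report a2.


Step 1: Apply the given crossing relation 2*a1 - a0 - a2 = 0 (mod 19).
  a2 = 2*a1 - a0 mod 19
  a2 = 2*8 - 0 mod 19
  a2 = 16 - 0 mod 19
  a2 = 16 mod 19 = 16
Step 2: The trefoil has determinant 3.
  Number of Fox p-colorings (p prime) is p^2 if p = 3, else p.
  Since 19 does not divide 3, only trivial (constant) colorings exist.
  (So the trial a0 = 0, a1 = 8 with a0 != a1 does NOT extend to a valid coloring of the whole trefoil: the other two crossing relations require 3*(a1 - a0) = 0 (mod 19), which fails.)
  Total colorings = 19
Step 3: a2 = 16, total Fox 19-colorings = 19

16


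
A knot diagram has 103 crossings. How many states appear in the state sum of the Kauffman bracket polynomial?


Each crossing contributes 2 choices (A-smoothing or B-smoothing).
Total states = 2^103 = 10141204801825835211973625643008

10141204801825835211973625643008


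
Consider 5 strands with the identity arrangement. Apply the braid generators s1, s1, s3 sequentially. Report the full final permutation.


Starting with identity [1, 2, 3, 4, 5].
Apply generators in sequence:
  After s1: [2, 1, 3, 4, 5]
  After s1: [1, 2, 3, 4, 5]
  After s3: [1, 2, 4, 3, 5]
Final permutation: [1, 2, 4, 3, 5]

[1, 2, 4, 3, 5]


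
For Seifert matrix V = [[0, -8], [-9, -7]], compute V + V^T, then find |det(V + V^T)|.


Step 1: Form V + V^T where V = [[0, -8], [-9, -7]]
  V^T = [[0, -9], [-8, -7]]
  V + V^T = [[0, -17], [-17, -14]]
Step 2: det(V + V^T) = 0*(-14) - (-17)*(-17)
  = 0 - 289 = -289
Step 3: Knot determinant = |det(V + V^T)| = |-289| = 289

289


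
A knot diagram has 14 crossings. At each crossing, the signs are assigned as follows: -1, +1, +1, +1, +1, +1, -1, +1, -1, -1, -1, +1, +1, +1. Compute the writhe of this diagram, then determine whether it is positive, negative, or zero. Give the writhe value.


Step 1: Count positive crossings (+1).
Positive crossings: 9
Step 2: Count negative crossings (-1).
Negative crossings: 5
Step 3: Writhe = (positive) - (negative)
w = 9 - 5 = 4
Step 4: |w| = 4, and w is positive

4


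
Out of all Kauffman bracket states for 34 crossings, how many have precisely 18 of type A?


We choose which 18 of 34 crossings get A-smoothings.
C(34, 18) = 34! / (18! * 16!)
= 2203961430

2203961430


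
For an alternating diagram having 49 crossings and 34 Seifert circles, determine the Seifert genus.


For alternating knots, g = (c - s + 1)/2.
= (49 - 34 + 1)/2
= 16/2 = 8

8


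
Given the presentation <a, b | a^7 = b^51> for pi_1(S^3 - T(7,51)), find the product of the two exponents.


The relation is a^7 = b^51.
Product of exponents = 7 * 51
= 357

357


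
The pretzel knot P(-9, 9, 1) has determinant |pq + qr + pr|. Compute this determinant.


Step 1: Compute pq + qr + pr.
pq = (-9)*9 = -81
qr = 9*1 = 9
pr = (-9)*1 = -9
pq + qr + pr = -81 + 9 + (-9) = -81
Step 2: Take absolute value.
det(P(-9,9,1)) = |-81| = 81

81


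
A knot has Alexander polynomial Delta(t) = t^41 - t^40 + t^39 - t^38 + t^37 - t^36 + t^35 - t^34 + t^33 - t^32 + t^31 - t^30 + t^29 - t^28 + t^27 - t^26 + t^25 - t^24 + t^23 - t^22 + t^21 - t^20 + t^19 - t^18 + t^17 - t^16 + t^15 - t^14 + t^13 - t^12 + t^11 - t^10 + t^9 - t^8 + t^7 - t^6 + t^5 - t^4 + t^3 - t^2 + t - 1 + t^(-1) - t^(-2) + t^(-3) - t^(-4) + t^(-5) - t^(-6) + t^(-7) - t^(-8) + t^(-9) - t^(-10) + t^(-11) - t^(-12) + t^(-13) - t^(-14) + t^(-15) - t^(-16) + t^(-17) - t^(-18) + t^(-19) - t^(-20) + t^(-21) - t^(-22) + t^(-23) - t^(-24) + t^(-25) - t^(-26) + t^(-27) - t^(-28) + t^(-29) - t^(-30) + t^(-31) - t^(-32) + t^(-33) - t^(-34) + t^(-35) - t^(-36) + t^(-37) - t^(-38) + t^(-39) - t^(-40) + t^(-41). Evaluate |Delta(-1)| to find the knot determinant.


Step 1: The polynomial has 83 terms with alternating signs, exponents from 41 down to -41.
Step 2: Substitute t = -1. The i-th term has coefficient (-1)^i and exponent (m-i),
  so its value is (-1)^i * (-1)^(m-i) = (-1)^m = -1 for every i.
Step 3: All 83 terms equal -1, so Delta(-1) = 83 * (-1) = -83
Step 4: |Delta(-1)| = 83

83


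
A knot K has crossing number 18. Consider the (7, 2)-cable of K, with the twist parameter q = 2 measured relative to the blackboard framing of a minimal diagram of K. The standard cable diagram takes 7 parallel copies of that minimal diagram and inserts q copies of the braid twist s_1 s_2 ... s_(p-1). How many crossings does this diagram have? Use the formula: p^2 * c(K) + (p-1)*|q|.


Step 1: Each of the c(K) crossings of the companion diagram becomes p*p = p^2 crossings among the p parallel strands, and each of the |q| twists s_1 s_2 ... s_(p-1) adds (p-1) crossings.
  Crossings = p^2 * c(K) + (p-1)*|q|
Step 2: = 7^2 * 18 + (7-1)*2
Step 3: = 49*18 + 6*2
Step 4: = 882 + 12 = 894

894


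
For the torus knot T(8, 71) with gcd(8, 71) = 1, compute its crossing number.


For a torus knot T(p, q) with gcd(p,q)=1,
the crossing number is min(p*(q-1), q*(p-1)).
p*(q-1) = 8*70 = 560
q*(p-1) = 71*7 = 497
min(560, 497) = 497

497


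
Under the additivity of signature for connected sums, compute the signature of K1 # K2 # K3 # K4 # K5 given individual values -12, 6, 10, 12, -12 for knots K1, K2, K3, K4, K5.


The signature is additive under connected sum.
signature(K1 # K2 # K3 # K4 # K5) = (-12) + (6) + (10) + (12) + (-12)
= 4

4


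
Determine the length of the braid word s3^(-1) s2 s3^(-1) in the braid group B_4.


The word length counts the number of generators (including inverses).
Listing each generator: s3^(-1), s2, s3^(-1)
There are 3 generators in this braid word.

3


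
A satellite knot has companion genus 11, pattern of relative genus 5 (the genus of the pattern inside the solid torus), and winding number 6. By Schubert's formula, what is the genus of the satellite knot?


Schubert: g(satellite) = g_rel(pattern) + |winding| * g(companion),
where g_rel(pattern) is the genus of the pattern relative to the solid torus.
= 5 + 6 * 11
= 5 + 66 = 71

71


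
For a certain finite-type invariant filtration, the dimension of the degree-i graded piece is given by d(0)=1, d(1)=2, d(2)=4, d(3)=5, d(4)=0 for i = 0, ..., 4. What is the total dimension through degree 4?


Total dimension = d(0) + d(1) + ... + d(4)
= 1 + 2 + 4 + 5 + 0
= 12

12


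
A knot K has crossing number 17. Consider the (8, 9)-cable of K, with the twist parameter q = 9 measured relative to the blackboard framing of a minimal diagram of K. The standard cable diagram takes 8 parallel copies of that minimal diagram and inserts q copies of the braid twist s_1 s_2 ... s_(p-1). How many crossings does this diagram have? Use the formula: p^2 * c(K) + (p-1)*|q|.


Step 1: Each of the c(K) crossings of the companion diagram becomes p*p = p^2 crossings among the p parallel strands, and each of the |q| twists s_1 s_2 ... s_(p-1) adds (p-1) crossings.
  Crossings = p^2 * c(K) + (p-1)*|q|
Step 2: = 8^2 * 17 + (8-1)*9
Step 3: = 64*17 + 7*9
Step 4: = 1088 + 63 = 1151

1151


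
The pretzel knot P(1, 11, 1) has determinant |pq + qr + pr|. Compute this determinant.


Step 1: Compute pq + qr + pr.
pq = 1*11 = 11
qr = 11*1 = 11
pr = 1*1 = 1
pq + qr + pr = 11 + 11 + 1 = 23
Step 2: Take absolute value.
det(P(1,11,1)) = |23| = 23

23


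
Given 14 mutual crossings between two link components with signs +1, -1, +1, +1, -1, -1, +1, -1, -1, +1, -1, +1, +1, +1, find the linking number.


Step 1: Count positive crossings: 8
Step 2: Count negative crossings: 6
Step 3: Sum of signs = 8 - 6 = 2
Step 4: Linking number = sum/2 = 2/2 = 1

1


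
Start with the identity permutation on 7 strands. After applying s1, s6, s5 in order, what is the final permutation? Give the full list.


Starting with identity [1, 2, 3, 4, 5, 6, 7].
Apply generators in sequence:
  After s1: [2, 1, 3, 4, 5, 6, 7]
  After s6: [2, 1, 3, 4, 5, 7, 6]
  After s5: [2, 1, 3, 4, 7, 5, 6]
Final permutation: [2, 1, 3, 4, 7, 5, 6]

[2, 1, 3, 4, 7, 5, 6]


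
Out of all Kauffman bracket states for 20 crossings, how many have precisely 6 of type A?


We choose which 6 of 20 crossings get A-smoothings.
C(20, 6) = 20! / (6! * 14!)
= 38760

38760


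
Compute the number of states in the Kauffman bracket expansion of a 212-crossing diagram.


Each crossing contributes 2 choices (A-smoothing or B-smoothing).
Total states = 2^212 = 6582018229284824168619876730229402019930943462534319453394436096

6582018229284824168619876730229402019930943462534319453394436096


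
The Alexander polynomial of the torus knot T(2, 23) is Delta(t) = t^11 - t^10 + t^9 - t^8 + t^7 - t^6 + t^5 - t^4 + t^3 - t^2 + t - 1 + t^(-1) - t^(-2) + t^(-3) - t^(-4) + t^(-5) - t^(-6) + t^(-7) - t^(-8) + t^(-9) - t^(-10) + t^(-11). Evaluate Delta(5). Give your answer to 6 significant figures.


Substituting t = 5 into Delta(t) = t^11 - t^10 + t^9 - t^8 + t^7 - t^6 + t^5 - t^4 + t^3 - t^2 + t - 1 + t^(-1) - t^(-2) + t^(-3) - t^(-4) + t^(-5) - t^(-6) + t^(-7) - t^(-8) + t^(-9) - t^(-10) + t^(-11):
Term values: (48828125) + (-9765625) + (1953125) + (-390625) + (78125) + (-15625) + (3125) + (-625) + (125) + (-25) + (5) + (-1) + (0.2) + (-0.04) + (0.008) + (-0.0016) + (0.00032) + (-6.4e-05) + (1.28e-05) + (-2.56e-06) + (5.12e-07) + (-1.024e-07) + (2.048e-08)
Sum = 40690104.17
Rounded to 6 significant figures: 4.06901e+07

4.06901e+07


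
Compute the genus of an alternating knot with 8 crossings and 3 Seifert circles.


For alternating knots, g = (c - s + 1)/2.
= (8 - 3 + 1)/2
= 6/2 = 3

3


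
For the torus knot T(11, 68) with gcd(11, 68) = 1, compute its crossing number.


For a torus knot T(p, q) with gcd(p,q)=1,
the crossing number is min(p*(q-1), q*(p-1)).
p*(q-1) = 11*67 = 737
q*(p-1) = 68*10 = 680
min(737, 680) = 680

680


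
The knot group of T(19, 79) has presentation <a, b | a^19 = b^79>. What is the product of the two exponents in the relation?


The relation is a^19 = b^79.
Product of exponents = 19 * 79
= 1501

1501


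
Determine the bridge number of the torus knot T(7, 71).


The bridge number of T(p,q) is min(p,q).
min(7, 71) = 7

7


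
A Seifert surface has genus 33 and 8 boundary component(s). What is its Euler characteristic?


chi = 2 - 2g - b
= 2 - 2*33 - 8
= 2 - 66 - 8 = -72

-72


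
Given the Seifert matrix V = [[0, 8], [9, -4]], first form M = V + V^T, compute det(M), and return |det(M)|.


Step 1: Form V + V^T where V = [[0, 8], [9, -4]]
  V^T = [[0, 9], [8, -4]]
  V + V^T = [[0, 17], [17, -8]]
Step 2: det(V + V^T) = 0*(-8) - 17*17
  = 0 - 289 = -289
Step 3: Knot determinant = |det(V + V^T)| = |-289| = 289

289


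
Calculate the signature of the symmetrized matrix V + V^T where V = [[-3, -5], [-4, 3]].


Step 1: V + V^T = [[-6, -9], [-9, 6]]
Step 2: trace = 0, det = -117
Step 3: Discriminant = 0^2 - 4*(-117) = 468
Step 4: Eigenvalues: 10.8167, -10.8167
Step 5: Signature = (# positive eigenvalues) - (# negative eigenvalues) = 0

0


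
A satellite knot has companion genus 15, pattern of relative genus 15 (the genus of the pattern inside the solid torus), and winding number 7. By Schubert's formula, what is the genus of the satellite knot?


Schubert: g(satellite) = g_rel(pattern) + |winding| * g(companion),
where g_rel(pattern) is the genus of the pattern relative to the solid torus.
= 15 + 7 * 15
= 15 + 105 = 120

120


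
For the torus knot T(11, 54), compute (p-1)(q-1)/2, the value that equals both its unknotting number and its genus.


For a torus knot T(p,q), both the unknotting number and genus equal (p-1)(q-1)/2.
= (11-1)(54-1)/2
= 10*53/2
= 530/2 = 265

265


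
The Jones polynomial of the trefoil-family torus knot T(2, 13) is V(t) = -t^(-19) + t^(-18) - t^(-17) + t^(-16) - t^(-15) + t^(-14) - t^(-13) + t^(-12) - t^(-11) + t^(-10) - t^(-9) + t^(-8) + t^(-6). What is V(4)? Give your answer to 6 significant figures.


Substituting t = 4 into V(t) = -t^(-19) + t^(-18) - t^(-17) + t^(-16) - t^(-15) + t^(-14) - t^(-13) + t^(-12) - t^(-11) + t^(-10) - t^(-9) + t^(-8) + t^(-6):
  (-)t^(-19) = -3.63798e-12
  (+)t^(-18) = 1.45519e-11
  (-)t^(-17) = -5.82077e-11
  (+)t^(-16) = 2.32831e-10
  (-)t^(-15) = -9.31323e-10
  (+)t^(-14) = 3.72529e-09
  (-)t^(-13) = -1.49012e-08
  (+)t^(-12) = 5.96046e-08
  (-)t^(-11) = -2.38419e-07
  (+)t^(-10) = 9.53674e-07
  (-)t^(-9) = -3.8147e-06
  (+)t^(-8) = 1.52588e-05
  (+)t^(-6) = 0.000244141
Sum = (-3.63798e-12) + (1.45519e-11) + (-5.82077e-11) + (2.32831e-10) + (-9.31323e-10) + (3.72529e-09) + (-1.49012e-08) + (5.96046e-08) + (-2.38419e-07) + (9.53674e-07) + (-3.8147e-06) + (1.52588e-05) + (0.000244141)
= 0.0002563476555
Rounded to 6 significant figures: 0.000256348

0.000256348


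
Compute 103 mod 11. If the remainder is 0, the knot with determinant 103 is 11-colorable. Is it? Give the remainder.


Step 1: A knot is p-colorable if and only if p divides its determinant.
Step 2: Compute 103 mod 11.
103 = 9 * 11 + 4
Step 3: 103 mod 11 = 4
Step 4: The knot is 11-colorable: no

4


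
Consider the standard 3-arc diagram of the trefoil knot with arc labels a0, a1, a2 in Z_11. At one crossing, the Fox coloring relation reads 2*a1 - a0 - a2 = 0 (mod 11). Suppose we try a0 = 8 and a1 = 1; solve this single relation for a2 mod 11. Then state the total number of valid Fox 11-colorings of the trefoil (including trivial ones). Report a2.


Step 1: Apply the given crossing relation 2*a1 - a0 - a2 = 0 (mod 11).
  a2 = 2*a1 - a0 mod 11
  a2 = 2*1 - 8 mod 11
  a2 = 2 - 8 mod 11
  a2 = -6 mod 11 = 5
Step 2: The trefoil has determinant 3.
  Number of Fox p-colorings (p prime) is p^2 if p = 3, else p.
  Since 11 does not divide 3, only trivial (constant) colorings exist.
  (So the trial a0 = 8, a1 = 1 with a0 != a1 does NOT extend to a valid coloring of the whole trefoil: the other two crossing relations require 3*(a1 - a0) = 0 (mod 11), which fails.)
  Total colorings = 11
Step 3: a2 = 5, total Fox 11-colorings = 11

5
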